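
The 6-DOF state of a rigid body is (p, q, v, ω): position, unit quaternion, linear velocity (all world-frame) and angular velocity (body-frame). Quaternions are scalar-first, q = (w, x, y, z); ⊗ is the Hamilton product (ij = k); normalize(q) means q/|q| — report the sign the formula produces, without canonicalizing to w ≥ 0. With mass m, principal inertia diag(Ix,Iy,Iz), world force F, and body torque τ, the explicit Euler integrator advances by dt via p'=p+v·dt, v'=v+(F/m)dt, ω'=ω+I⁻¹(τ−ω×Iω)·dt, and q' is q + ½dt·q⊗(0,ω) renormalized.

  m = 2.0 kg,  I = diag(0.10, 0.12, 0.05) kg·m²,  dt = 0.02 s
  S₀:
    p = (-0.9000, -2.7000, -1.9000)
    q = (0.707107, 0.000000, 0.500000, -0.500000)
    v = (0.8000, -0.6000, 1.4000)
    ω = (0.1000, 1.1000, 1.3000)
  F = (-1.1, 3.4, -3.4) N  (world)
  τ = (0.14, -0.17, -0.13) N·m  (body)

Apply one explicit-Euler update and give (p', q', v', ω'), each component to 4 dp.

p' = (-0.8840, -2.7120, -1.8720)
q' = (0.7080, 0.0127, 0.5072, -0.4912)
v' = (0.7890, -0.5660, 1.3660)
ω' = (0.1480, 1.0706, 1.2471)

α = I⁻¹(τ − ω×Iω) = (2.4010, -1.4708, -2.6440)
new body rate ω' = (0.1480, 1.0706, 1.2471)
Hamilton product q⊗(0,ω) = (0.1000000, 1.2707107, 0.7278177, 0.8692391)
updated quaternion q' = (0.7080, 0.0127, 0.5072, -0.4912)
linear accel F/m = (-0.5500, 1.7000, -1.7000)
p' = p + v·dt = (-0.8840, -2.7120, -1.8720)
new velocity v' = (0.7890, -0.5660, 1.3660)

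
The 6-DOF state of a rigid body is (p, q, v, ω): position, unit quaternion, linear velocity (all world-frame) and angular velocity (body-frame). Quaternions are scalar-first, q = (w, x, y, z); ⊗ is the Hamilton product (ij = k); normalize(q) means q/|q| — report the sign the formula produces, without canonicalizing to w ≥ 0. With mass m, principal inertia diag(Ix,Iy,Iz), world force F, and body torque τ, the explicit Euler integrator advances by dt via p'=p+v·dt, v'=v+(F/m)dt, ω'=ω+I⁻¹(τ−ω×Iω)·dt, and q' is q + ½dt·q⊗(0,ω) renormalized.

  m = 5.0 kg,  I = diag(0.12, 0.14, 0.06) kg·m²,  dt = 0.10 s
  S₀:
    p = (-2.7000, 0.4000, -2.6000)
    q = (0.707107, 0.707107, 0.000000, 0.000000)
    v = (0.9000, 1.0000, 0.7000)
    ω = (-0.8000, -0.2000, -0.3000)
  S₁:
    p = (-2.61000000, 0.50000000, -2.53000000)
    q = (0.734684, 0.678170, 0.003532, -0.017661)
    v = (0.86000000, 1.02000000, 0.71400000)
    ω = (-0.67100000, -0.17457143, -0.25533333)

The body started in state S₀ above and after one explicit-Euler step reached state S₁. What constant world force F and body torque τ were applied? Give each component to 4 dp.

Δω = ω₁−ω₀ = (0.12900000, 0.02542857, 0.04466667)
ω₀×(Iω₀) = (-0.0048, 0.0144, 0.0032)
applied torque τ = (0.1500, 0.0500, 0.0300)
v₁ − v₀ = (-0.04000000, 0.02000000, 0.01400000)
F = m·Δv/dt = (-2.0000, 1.0000, 0.7000)

F = (-2.0000, 1.0000, 0.7000)
τ = (0.1500, 0.0500, 0.0300)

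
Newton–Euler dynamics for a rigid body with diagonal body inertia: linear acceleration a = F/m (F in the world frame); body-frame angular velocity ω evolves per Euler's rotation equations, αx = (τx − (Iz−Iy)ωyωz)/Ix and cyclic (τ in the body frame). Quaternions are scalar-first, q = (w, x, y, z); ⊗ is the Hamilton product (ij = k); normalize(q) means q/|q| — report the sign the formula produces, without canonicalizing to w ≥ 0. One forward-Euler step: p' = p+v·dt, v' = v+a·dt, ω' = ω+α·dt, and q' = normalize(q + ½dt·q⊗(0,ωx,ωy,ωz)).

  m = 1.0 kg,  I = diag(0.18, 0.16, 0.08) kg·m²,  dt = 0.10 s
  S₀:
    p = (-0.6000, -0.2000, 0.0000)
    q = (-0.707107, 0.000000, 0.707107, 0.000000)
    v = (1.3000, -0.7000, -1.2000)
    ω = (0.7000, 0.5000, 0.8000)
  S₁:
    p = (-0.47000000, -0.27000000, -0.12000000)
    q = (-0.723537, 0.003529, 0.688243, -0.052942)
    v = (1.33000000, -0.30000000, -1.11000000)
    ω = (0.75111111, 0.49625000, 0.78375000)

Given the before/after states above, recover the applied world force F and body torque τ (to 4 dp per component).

velocity change Δv = (0.03000000, 0.40000000, 0.09000000)
m·(v₁−v₀)/dt = (0.3000, 4.0000, 0.9000)
ω₁ − ω₀ = (0.05111111, -0.00375000, -0.01625000)
ω₀×(Iω₀) = (-0.0320, 0.0560, -0.0070)
applied torque τ = (0.0600, 0.0500, -0.0200)

F = (0.3000, 4.0000, 0.9000)
τ = (0.0600, 0.0500, -0.0200)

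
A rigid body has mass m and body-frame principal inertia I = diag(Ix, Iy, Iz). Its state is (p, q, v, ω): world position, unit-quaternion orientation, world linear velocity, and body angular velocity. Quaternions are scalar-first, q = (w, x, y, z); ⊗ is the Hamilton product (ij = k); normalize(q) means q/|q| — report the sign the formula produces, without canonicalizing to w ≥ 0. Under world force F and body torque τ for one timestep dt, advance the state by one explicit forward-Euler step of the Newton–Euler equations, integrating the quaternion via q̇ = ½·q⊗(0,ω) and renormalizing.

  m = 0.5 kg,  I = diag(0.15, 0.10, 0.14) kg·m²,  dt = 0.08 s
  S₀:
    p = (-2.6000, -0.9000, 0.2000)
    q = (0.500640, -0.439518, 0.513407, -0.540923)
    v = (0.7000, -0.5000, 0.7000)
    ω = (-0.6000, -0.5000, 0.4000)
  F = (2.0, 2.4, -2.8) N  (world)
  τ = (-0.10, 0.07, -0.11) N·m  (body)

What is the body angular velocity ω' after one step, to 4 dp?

ω' = (-0.6491, -0.4421, 0.3457)

ω×(Iω) gyroscopic = (-0.0080, -0.0024, -0.0150)
angular accel α = (-0.6133, 0.7240, -0.6786)
ω + α·dt = (-0.6491, -0.4421, 0.3457)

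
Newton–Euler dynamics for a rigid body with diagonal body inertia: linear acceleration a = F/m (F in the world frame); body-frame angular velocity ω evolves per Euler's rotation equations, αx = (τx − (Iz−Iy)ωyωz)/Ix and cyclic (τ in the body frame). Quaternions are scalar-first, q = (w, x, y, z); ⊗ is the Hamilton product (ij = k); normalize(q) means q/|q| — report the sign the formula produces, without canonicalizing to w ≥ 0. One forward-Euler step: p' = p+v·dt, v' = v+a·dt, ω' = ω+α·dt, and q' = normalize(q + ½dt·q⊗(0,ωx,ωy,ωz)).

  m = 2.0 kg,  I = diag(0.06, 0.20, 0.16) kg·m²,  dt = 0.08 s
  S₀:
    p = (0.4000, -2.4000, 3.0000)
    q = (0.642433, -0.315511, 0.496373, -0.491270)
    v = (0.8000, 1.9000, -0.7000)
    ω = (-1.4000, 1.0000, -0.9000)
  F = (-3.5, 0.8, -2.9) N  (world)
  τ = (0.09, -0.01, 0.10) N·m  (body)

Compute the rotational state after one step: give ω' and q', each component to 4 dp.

precession coupling ω×(Iω) = (0.0360, -0.1260, -0.1960)
(τ − ω×Iω)/I = (0.9000, 0.5800, 1.8500)
ω + α·dt = (-1.3280, 1.0464, -0.7520)
q⊗(0,ω) = (-1.3802314, -0.8548719, 1.0462511, -0.1987785)
q' = normalize(q + ½dt·q⊗(0,ω)) = (0.5855, -0.3487, 0.5366, -0.4977)

ω' = (-1.3280, 1.0464, -0.7520)
q' = (0.5855, -0.3487, 0.5366, -0.4977)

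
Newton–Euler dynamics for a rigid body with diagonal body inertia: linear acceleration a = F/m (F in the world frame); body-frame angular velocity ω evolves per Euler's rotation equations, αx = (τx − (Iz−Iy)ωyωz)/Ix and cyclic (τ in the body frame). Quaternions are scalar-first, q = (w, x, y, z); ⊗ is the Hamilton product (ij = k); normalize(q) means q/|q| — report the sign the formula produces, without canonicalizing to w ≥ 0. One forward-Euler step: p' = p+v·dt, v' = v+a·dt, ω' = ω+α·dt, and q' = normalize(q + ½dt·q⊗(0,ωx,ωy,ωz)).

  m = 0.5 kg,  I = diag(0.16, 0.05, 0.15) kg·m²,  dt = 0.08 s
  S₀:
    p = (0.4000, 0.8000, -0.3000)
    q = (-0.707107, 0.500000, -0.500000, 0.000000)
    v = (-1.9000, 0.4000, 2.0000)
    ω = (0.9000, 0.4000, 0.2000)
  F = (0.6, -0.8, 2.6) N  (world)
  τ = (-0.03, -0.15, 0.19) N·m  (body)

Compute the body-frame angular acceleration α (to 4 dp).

ω×(Iω) gyroscopic = (0.0080, 0.0018, -0.0396)
α = I⁻¹(τ − ω×Iω) = (-0.2375, -3.0360, 1.5307)

α = (-0.2375, -3.0360, 1.5307)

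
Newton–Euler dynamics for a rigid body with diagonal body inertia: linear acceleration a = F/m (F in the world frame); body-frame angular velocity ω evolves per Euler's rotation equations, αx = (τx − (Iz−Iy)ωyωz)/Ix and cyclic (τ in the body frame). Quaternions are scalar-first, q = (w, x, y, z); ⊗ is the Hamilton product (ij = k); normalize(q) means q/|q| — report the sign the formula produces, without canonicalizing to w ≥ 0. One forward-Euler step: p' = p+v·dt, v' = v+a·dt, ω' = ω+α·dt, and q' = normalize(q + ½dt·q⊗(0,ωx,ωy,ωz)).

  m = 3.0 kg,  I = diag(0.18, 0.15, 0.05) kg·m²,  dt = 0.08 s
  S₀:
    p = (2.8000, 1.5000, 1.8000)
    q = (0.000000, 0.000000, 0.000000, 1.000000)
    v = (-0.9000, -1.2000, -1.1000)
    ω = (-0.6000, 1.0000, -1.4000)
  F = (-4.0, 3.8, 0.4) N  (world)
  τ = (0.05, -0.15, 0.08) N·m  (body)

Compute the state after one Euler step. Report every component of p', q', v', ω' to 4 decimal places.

p' = (2.7280, 1.4040, 1.7120)
q' = (0.0559, -0.0399, -0.0239, 0.9974)
v' = (-1.0067, -1.0987, -1.0893)
ω' = (-0.6400, 0.8618, -1.3008)

precession coupling ω×(Iω) = (0.1400, 0.1092, 0.0180)
(τ − ω×Iω)/I = (-0.5000, -1.7280, 1.2400)
new body rate ω' = (-0.6400, 0.8618, -1.3008)
Hamilton product q⊗(0,ω) = (1.4000000, -1.0000000, -0.6000000, 0.0000000)
updated quaternion q' = (0.0559, -0.0399, -0.0239, 0.9974)
new position p' = (2.7280, 1.4040, 1.7120)
new velocity v' = (-1.0067, -1.0987, -1.0893)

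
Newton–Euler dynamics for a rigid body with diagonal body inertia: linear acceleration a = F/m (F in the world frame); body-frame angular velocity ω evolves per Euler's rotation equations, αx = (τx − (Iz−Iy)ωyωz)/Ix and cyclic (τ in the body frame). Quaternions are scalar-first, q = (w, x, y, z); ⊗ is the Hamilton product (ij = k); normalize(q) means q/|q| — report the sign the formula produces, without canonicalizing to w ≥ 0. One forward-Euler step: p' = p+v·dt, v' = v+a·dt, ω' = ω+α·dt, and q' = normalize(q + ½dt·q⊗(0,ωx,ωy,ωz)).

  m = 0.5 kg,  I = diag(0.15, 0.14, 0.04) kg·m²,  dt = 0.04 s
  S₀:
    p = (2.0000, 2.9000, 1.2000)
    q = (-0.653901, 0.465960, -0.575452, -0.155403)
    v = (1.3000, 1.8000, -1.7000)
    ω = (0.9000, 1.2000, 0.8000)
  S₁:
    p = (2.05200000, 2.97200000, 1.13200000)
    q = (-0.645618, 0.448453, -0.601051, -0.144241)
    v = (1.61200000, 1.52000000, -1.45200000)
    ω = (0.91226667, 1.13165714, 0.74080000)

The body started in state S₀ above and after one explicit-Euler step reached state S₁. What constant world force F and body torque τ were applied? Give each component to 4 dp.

rate change Δω = (0.01226667, -0.06834286, -0.05920000)
precession coupling = (-0.0960, 0.0792, -0.0108)
τ = I·(Δω/dt) + ω₀×(Iω₀) = (-0.0500, -0.1600, -0.0700)
velocity change Δv = (0.31200000, -0.28000000, 0.24800000)
m·(v₁−v₀)/dt = (3.9000, -3.5000, 3.1000)

F = (3.9000, -3.5000, 3.1000)
τ = (-0.0500, -0.1600, -0.0700)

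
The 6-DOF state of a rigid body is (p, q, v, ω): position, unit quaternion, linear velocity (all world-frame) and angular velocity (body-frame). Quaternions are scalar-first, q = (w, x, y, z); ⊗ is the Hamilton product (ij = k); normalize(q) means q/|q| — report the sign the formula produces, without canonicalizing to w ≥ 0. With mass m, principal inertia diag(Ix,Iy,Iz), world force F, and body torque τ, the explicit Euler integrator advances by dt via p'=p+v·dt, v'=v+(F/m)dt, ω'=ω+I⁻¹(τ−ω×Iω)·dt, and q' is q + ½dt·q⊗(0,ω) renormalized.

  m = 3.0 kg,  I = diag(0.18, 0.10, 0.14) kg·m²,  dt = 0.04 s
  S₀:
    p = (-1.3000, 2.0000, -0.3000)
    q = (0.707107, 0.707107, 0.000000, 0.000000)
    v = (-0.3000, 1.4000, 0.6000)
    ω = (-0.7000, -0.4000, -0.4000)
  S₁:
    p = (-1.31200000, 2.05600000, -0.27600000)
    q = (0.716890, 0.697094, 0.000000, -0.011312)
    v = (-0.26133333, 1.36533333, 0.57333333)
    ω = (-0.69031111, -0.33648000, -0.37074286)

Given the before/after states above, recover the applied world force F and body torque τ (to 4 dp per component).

F = (2.9000, -2.6000, -2.0000)
τ = (0.0500, 0.1700, 0.0800)

Δω = ω₁−ω₀ = (0.00968889, 0.06352000, 0.02925714)
precession coupling = (0.0064, 0.0112, -0.0224)
τ = I·(Δω/dt) + ω₀×(Iω₀) = (0.0500, 0.1700, 0.0800)
velocity change Δv = (0.03866667, -0.03466667, -0.02666667)
F = m·Δv/dt = (2.9000, -2.6000, -2.0000)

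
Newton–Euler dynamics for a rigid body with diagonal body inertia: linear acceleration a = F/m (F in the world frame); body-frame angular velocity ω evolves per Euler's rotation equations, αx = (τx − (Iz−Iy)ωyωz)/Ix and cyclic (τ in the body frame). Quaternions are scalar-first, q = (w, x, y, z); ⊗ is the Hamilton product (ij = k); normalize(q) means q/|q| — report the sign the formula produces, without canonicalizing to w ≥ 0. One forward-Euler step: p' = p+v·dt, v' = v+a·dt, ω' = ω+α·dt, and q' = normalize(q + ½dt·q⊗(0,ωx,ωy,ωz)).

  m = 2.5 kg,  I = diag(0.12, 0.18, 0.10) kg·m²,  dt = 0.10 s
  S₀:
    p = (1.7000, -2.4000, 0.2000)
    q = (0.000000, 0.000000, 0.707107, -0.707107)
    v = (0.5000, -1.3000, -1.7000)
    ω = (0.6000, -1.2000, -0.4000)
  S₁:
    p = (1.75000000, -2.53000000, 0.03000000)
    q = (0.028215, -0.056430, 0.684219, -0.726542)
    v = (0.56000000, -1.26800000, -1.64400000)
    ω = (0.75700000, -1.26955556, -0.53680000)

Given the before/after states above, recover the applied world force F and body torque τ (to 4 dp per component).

Δv = v₁−v₀ = (0.06000000, 0.03200000, 0.05600000)
m·(v₁−v₀)/dt = (1.5000, 0.8000, 1.4000)
ω₁ − ω₀ = (0.15700000, -0.06955556, -0.13680000)
ω₀×(Iω₀) = (-0.0384, -0.0048, -0.0432)
I·α + gyro = (0.1500, -0.1300, -0.1800)

F = (1.5000, 0.8000, 1.4000)
τ = (0.1500, -0.1300, -0.1800)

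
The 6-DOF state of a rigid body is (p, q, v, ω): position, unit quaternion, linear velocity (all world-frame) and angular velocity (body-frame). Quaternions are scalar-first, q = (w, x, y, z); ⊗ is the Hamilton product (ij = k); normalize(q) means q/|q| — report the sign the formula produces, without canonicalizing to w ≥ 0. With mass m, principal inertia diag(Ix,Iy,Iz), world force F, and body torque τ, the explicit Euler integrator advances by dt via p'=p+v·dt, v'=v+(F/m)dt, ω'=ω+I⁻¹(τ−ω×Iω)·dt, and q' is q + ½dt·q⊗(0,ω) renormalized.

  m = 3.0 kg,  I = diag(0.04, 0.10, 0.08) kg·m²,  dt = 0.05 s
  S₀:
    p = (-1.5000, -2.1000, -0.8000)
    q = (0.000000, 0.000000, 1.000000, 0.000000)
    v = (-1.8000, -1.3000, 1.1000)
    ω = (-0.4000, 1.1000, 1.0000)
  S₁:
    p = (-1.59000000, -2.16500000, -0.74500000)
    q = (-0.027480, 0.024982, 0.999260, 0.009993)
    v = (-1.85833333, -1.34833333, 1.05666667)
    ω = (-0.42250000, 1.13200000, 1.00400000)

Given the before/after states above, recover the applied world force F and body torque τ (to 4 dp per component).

rate change Δω = (-0.02250000, 0.03200000, 0.00400000)
ω₀×(Iω₀) = (-0.0220, 0.0160, -0.0264)
applied torque τ = (-0.0400, 0.0800, -0.0200)
Δv = v₁−v₀ = (-0.05833333, -0.04833333, -0.04333333)
applied force F = (-3.5000, -2.9000, -2.6000)

F = (-3.5000, -2.9000, -2.6000)
τ = (-0.0400, 0.0800, -0.0200)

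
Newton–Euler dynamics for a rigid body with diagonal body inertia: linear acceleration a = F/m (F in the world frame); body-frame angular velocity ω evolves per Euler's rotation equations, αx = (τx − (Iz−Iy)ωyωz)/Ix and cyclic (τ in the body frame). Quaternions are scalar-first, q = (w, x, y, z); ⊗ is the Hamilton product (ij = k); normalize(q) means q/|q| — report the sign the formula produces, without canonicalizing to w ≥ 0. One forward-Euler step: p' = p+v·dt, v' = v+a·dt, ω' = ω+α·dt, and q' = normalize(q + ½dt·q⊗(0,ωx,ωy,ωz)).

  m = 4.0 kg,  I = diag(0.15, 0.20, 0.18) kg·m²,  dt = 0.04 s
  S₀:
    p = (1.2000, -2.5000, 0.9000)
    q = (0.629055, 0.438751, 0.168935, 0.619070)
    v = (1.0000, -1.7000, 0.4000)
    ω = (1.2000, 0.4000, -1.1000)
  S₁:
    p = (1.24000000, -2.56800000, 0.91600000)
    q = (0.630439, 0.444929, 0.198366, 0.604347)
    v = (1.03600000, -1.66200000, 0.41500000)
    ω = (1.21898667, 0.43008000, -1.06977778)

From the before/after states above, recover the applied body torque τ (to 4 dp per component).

rate change Δω = (0.01898667, 0.03008000, 0.03022222)
gyro term ω₀×Iω₀ = (0.0088, 0.0396, 0.0240)
I·α + gyro = (0.0800, 0.1900, 0.1600)

τ = (0.0800, 0.1900, 0.1600)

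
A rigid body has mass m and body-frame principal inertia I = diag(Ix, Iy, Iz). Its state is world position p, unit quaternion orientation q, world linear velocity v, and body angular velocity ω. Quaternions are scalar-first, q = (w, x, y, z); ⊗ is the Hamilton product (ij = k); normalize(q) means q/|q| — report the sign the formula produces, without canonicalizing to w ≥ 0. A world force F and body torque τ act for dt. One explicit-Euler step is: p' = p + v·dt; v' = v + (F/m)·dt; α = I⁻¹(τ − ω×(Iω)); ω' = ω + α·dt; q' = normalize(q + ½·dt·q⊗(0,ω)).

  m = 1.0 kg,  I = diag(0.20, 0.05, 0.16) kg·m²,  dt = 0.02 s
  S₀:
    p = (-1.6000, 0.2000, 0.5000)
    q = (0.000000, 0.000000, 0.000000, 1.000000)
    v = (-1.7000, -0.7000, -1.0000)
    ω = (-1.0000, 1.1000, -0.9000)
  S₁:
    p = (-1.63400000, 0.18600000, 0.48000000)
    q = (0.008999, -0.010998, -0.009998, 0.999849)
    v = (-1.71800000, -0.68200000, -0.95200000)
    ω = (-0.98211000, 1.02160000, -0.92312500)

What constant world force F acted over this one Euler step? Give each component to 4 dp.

Δv = v₁−v₀ = (-0.01800000, 0.01800000, 0.04800000)
applied force F = (-0.9000, 0.9000, 2.4000)

F = (-0.9000, 0.9000, 2.4000)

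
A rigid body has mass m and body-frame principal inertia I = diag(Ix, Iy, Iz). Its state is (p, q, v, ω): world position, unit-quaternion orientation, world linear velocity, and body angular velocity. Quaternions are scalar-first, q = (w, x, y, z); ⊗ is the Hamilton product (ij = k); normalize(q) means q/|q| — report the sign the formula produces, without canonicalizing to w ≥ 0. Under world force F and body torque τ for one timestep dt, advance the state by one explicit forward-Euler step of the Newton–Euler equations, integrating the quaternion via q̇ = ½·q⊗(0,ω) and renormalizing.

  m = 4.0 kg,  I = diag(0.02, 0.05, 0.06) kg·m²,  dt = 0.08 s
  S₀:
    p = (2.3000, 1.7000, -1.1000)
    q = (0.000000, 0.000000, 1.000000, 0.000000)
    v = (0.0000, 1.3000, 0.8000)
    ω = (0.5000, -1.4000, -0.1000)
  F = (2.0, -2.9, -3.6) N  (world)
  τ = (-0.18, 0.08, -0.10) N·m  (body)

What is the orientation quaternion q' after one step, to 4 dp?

q' = (0.0559, -0.0040, 0.9982, -0.0200)

2q̇ = q⊗(0,ω) = (1.4000000, -0.1000000, 0.0000000, -0.5000000)
updated quaternion q' = (0.0559, -0.0040, 0.9982, -0.0200)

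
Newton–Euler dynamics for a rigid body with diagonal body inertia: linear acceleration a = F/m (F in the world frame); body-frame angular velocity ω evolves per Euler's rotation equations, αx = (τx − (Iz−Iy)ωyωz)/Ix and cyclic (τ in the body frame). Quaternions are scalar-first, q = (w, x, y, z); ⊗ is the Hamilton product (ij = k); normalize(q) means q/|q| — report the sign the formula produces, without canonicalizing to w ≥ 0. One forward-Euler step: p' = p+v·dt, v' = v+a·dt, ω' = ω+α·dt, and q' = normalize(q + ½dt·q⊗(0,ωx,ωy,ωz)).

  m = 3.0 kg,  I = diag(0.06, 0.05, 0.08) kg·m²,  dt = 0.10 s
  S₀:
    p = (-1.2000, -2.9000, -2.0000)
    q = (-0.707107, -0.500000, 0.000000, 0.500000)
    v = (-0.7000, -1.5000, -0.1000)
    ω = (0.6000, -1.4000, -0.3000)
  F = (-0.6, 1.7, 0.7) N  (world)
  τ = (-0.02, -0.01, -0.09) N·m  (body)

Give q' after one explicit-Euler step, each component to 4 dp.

2q̇ = q⊗(0,ω) = (0.4500000, 0.2757358, 1.1399498, 0.9121321)
q' = normalize(q + ½dt·q⊗(0,ω)) = (-0.6826, -0.4848, 0.0568, 0.5440)

q' = (-0.6826, -0.4848, 0.0568, 0.5440)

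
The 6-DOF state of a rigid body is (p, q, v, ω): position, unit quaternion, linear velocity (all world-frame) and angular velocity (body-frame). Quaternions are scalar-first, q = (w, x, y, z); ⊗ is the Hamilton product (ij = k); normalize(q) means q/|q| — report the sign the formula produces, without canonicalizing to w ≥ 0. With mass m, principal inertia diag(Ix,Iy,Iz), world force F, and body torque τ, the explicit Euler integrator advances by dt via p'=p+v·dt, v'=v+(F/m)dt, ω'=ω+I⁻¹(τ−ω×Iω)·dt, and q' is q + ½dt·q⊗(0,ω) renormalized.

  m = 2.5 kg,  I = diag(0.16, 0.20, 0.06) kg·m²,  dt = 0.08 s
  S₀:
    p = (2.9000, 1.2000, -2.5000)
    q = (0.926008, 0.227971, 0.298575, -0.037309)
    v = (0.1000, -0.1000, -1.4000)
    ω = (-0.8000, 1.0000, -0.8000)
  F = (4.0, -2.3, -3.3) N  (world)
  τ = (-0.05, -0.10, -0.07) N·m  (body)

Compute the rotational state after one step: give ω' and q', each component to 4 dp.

ω×(Iω) gyroscopic = (0.1120, 0.0640, -0.0320)
α = I⁻¹(τ − ω×Iω) = (-1.0125, -0.8200, -0.6333)
new body rate ω' = (-0.8810, 0.9344, -0.8507)
2q̇ = q⊗(0,ω) = (-0.1460454, -0.9423574, 1.1382320, -0.2739754)
q + ½dt·q⊗(0,ω), renormalized = (0.9185, 0.1899, 0.3435, -0.0482)

ω' = (-0.8810, 0.9344, -0.8507)
q' = (0.9185, 0.1899, 0.3435, -0.0482)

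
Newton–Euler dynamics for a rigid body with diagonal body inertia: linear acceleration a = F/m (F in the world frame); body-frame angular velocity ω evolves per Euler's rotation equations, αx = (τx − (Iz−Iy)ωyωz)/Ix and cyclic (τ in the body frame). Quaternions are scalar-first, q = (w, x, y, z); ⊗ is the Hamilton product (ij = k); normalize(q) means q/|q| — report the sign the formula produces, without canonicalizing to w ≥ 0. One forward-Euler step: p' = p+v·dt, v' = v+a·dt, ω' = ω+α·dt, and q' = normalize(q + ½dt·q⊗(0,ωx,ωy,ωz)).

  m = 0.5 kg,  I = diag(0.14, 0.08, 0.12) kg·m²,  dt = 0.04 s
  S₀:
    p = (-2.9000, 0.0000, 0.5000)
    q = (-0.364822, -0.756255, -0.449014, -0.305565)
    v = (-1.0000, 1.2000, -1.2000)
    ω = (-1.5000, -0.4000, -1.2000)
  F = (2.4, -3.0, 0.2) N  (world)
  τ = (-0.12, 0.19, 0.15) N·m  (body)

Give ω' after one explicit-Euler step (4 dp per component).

ω' = (-1.5398, -0.3230, -1.1380)

α = I⁻¹(τ − ω×Iω) = (-0.9943, 1.9250, 1.5500)
ω' = ω + α·dt = (-1.5398, -0.3230, -1.1380)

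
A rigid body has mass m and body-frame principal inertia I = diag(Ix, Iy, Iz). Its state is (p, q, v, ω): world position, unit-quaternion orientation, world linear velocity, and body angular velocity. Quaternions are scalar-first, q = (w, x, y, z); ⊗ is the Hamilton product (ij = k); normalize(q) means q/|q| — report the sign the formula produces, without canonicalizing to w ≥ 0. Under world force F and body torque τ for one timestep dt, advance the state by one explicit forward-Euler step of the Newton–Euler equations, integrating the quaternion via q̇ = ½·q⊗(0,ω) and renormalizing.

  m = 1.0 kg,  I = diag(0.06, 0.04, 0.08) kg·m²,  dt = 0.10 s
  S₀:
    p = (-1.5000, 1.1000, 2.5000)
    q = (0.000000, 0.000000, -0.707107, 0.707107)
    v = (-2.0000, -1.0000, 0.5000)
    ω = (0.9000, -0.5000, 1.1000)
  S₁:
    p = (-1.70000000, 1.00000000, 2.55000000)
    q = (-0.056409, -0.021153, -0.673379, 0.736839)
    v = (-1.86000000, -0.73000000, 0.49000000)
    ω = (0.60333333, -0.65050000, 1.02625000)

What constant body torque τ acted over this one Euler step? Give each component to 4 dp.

τ = (-0.2000, -0.0800, -0.0500)

Δω = ω₁−ω₀ = (-0.29666667, -0.15050000, -0.07375000)
I·α + gyro = (-0.2000, -0.0800, -0.0500)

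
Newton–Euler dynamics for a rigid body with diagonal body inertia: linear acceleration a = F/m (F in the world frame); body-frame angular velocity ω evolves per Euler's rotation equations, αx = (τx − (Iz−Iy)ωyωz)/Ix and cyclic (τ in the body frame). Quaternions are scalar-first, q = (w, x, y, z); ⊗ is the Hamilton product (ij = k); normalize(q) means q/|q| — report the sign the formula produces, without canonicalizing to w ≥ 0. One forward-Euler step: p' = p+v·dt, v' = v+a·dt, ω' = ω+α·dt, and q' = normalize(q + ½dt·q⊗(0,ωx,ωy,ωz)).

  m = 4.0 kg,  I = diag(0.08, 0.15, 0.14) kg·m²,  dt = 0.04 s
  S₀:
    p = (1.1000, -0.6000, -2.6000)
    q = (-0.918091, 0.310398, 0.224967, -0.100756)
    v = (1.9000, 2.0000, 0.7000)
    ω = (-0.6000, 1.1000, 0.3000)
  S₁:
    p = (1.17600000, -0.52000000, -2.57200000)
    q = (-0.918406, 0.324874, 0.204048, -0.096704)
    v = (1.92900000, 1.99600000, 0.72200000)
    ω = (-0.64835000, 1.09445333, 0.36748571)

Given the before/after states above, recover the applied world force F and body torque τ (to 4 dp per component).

Δv = v₁−v₀ = (0.02900000, -0.00400000, 0.02200000)
m·(v₁−v₀)/dt = (2.9000, -0.4000, 2.2000)
rate change Δω = (-0.04835000, -0.00554667, 0.06748571)
ω₀×(Iω₀) = (-0.0033, 0.0108, -0.0462)
applied torque τ = (-0.1000, -0.0100, 0.1900)

F = (2.9000, -0.4000, 2.2000)
τ = (-0.1000, -0.0100, 0.1900)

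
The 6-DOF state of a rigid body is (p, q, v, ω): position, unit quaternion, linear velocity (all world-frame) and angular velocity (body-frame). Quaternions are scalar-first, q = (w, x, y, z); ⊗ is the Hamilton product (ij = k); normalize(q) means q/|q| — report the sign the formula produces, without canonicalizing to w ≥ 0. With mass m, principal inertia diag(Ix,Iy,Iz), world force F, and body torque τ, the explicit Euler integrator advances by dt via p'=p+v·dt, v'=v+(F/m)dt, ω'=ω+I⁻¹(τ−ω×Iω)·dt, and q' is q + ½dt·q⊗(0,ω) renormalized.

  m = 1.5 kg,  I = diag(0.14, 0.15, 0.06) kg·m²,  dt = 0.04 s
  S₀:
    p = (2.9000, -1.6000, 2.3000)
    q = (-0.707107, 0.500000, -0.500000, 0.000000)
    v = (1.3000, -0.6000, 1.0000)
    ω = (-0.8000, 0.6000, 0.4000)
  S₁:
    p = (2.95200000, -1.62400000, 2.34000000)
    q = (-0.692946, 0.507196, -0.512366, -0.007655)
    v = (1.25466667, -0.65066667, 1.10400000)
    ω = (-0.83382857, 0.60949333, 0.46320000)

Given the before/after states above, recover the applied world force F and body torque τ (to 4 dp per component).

F = (-1.7000, -1.9000, 3.9000)
τ = (-0.1400, 0.0100, 0.0900)

Δv = v₁−v₀ = (-0.04533333, -0.05066667, 0.10400000)
applied force F = (-1.7000, -1.9000, 3.9000)
rate change Δω = (-0.03382857, 0.00949333, 0.06320000)
τ = I·(Δω/dt) + ω₀×(Iω₀) = (-0.1400, 0.0100, 0.0900)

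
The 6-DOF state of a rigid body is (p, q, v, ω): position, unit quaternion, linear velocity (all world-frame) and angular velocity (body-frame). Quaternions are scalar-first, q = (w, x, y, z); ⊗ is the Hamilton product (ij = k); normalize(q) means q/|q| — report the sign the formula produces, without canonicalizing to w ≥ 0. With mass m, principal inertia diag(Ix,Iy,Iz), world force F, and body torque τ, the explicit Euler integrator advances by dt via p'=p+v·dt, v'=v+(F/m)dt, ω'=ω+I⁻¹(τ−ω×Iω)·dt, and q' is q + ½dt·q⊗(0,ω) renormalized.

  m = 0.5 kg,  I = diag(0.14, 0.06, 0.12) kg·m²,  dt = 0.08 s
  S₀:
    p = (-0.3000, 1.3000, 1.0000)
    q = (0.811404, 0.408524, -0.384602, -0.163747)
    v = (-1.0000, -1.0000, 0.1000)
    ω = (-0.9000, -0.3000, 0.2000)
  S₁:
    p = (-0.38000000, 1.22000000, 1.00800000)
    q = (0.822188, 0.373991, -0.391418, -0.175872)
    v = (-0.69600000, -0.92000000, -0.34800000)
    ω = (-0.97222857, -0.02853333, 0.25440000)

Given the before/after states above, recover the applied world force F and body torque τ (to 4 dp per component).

velocity change Δv = (0.30400000, 0.08000000, -0.44800000)
F = m·Δv/dt = (1.9000, 0.5000, -2.8000)
Δω = ω₁−ω₀ = (-0.07222857, 0.27146667, 0.05440000)
applied torque τ = (-0.1300, 0.2000, 0.0600)

F = (1.9000, 0.5000, -2.8000)
τ = (-0.1300, 0.2000, 0.0600)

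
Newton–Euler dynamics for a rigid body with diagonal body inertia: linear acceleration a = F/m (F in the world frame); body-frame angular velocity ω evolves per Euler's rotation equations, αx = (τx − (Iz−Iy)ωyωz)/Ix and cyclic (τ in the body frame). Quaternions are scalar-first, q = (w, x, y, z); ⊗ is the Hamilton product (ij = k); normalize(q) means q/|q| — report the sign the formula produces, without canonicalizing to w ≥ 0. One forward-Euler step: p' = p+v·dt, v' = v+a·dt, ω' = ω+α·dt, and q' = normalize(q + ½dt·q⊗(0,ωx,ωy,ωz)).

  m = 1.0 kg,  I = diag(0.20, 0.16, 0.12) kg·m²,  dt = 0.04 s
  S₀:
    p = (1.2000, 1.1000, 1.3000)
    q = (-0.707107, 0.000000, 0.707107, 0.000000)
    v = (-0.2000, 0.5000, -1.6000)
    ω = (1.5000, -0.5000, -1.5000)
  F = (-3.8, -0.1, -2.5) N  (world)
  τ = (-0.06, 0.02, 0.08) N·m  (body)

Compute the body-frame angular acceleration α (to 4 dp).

ω×(Iω) gyroscopic = (-0.0300, -0.1800, 0.0300)
angular accel α = (-0.1500, 1.2500, 0.4167)

α = (-0.1500, 1.2500, 0.4167)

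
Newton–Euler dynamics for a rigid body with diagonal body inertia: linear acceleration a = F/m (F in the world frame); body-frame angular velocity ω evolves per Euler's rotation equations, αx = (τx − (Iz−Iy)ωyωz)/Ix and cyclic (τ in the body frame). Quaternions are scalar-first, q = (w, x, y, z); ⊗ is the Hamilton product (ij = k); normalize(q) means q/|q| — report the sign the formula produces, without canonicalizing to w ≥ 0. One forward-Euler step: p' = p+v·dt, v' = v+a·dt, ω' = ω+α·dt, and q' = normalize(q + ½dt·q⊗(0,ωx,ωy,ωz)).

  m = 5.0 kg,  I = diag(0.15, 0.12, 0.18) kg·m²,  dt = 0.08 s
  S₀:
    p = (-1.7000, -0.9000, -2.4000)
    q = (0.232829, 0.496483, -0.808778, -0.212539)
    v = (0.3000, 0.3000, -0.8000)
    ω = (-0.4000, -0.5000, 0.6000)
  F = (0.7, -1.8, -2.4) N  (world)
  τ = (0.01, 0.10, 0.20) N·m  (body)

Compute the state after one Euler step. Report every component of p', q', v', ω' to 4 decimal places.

p' = (-1.6760, -0.8760, -2.4640)
q' = (0.2296, 0.4688, -0.8214, -0.2297)
v' = (0.3112, 0.2712, -0.8384)
ω' = (-0.3851, -0.4381, 0.6916)

α = I⁻¹(τ − ω×Iω) = (0.1867, 0.7733, 1.1444)
ω' = ω + α·dt = (-0.3851, -0.4381, 0.6916)
Hamilton product q⊗(0,ω) = (-0.0782724, -0.6846679, -0.3292887, -0.4320553)
q + ½dt·q⊗(0,ω), renormalized = (0.2296, 0.4688, -0.8214, -0.2297)
a = F/m = (0.1400, -0.3600, -0.4800)
p + v·dt = (-1.6760, -0.8760, -2.4640)
v' = v + a·dt = (0.3112, 0.2712, -0.8384)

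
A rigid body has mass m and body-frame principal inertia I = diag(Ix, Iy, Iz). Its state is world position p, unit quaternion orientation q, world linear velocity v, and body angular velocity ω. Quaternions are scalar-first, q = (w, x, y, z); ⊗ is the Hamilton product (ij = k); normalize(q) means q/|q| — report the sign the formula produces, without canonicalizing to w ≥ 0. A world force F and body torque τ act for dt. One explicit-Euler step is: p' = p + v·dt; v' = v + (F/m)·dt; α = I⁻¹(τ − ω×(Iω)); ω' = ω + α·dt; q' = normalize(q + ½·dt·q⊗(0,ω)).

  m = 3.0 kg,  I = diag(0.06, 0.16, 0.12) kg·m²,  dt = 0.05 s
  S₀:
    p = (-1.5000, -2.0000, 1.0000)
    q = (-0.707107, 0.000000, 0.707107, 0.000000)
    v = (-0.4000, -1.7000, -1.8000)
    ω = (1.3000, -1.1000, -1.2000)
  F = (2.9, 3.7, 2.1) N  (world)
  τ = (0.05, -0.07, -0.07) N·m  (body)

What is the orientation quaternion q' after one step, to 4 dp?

q' = (-0.6867, -0.0441, 0.7256, -0.0018)

2q̇ = q⊗(0,ω) = (0.7778177, -1.7677675, 0.7778177, -0.0707107)
q' = normalize(q + ½dt·q⊗(0,ω)) = (-0.6867, -0.0441, 0.7256, -0.0018)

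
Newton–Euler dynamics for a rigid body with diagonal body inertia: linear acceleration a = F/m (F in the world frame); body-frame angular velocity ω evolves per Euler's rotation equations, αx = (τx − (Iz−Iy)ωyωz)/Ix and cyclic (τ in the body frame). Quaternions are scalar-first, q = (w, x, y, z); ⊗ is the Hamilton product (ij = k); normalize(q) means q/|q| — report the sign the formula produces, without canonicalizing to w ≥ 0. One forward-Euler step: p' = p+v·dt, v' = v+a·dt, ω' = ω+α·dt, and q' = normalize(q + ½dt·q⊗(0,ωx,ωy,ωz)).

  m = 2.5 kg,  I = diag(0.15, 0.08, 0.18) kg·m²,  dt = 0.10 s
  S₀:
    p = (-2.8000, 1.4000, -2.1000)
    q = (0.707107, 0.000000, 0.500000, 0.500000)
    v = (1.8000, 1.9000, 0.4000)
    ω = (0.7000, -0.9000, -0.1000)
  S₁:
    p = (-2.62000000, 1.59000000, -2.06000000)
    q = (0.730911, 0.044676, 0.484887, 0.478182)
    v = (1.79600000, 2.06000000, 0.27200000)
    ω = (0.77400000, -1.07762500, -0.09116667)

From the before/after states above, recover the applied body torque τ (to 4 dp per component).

rate change Δω = (0.07400000, -0.17762500, 0.00883333)
applied torque τ = (0.1200, -0.1400, 0.0600)

τ = (0.1200, -0.1400, 0.0600)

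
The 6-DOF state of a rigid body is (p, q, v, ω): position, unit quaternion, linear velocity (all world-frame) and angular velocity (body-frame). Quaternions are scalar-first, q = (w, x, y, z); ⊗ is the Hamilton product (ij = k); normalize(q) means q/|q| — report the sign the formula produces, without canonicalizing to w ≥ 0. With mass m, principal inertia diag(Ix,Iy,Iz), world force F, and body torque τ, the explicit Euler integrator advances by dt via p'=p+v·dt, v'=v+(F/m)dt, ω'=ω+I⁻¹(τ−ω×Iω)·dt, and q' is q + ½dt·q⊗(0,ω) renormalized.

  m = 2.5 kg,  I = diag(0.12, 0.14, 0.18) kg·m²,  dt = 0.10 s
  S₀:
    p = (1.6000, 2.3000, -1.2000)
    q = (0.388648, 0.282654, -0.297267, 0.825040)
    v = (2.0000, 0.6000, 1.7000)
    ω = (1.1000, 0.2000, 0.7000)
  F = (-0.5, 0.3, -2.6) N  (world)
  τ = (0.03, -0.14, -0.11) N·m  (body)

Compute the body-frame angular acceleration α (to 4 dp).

precession coupling ω×(Iω) = (0.0056, -0.0462, 0.0044)
angular accel α = (0.2033, -0.6700, -0.6356)

α = (0.2033, -0.6700, -0.6356)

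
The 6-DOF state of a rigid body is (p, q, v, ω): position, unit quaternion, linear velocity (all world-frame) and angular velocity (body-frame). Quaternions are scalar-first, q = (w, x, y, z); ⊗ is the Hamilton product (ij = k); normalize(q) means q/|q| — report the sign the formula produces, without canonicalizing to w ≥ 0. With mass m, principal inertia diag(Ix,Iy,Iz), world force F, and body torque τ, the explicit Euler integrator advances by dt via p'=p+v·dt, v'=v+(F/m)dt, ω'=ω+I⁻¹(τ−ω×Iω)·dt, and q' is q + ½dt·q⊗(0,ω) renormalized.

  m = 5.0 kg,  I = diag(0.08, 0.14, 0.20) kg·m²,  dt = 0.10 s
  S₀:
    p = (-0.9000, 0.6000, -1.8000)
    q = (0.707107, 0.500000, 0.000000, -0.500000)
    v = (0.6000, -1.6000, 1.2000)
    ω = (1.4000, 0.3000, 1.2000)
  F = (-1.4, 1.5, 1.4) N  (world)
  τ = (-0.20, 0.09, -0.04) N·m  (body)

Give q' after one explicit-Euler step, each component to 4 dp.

q' = (0.6991, 0.5546, -0.0542, -0.4481)

Hamilton product q⊗(0,ω) = (-0.1000000, 1.1399498, -1.0878679, 0.9985284)
q' = normalize(q + ½dt·q⊗(0,ω)) = (0.6991, 0.5546, -0.0542, -0.4481)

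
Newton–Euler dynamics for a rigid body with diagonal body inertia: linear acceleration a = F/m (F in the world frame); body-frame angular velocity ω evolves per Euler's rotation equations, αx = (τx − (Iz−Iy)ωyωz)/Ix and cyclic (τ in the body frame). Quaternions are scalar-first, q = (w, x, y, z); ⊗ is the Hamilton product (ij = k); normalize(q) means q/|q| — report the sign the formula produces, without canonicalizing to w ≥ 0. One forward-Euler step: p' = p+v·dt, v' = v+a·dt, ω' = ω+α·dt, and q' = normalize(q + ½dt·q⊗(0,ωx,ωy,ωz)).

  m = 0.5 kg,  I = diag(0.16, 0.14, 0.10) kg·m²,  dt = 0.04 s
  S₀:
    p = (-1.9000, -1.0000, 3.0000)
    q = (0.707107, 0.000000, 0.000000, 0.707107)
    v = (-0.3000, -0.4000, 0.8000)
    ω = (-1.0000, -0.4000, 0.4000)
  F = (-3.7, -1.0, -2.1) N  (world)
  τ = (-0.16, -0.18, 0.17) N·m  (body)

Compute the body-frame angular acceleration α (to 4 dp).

α = (-1.0400, -1.1143, 1.7800)

ω×(Iω) gyroscopic = (0.0064, -0.0240, -0.0080)
α = I⁻¹(τ − ω×Iω) = (-1.0400, -1.1143, 1.7800)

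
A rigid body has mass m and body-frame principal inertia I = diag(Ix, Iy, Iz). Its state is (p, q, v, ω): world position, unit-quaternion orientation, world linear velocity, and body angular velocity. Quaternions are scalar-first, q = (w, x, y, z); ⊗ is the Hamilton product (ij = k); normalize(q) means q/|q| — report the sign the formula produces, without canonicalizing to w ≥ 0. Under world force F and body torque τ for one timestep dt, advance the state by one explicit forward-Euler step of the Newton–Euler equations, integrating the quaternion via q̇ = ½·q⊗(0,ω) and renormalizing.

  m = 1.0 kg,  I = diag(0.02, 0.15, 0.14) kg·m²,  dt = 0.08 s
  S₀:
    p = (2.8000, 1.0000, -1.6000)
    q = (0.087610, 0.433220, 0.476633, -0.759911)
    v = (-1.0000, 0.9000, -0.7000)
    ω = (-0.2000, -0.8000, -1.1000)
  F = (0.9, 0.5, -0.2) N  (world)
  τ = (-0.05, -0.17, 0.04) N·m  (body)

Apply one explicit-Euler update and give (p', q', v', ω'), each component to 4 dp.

p + v·dt = (2.7200, 1.0720, -1.6560)
new velocity v' = (-0.9280, 0.9400, -0.7160)
angular accel α = (-2.0600, -0.9573, 0.1371)
ω + α·dt = (-0.3648, -0.8766, -1.0890)
q⊗(0,ω) = (-0.3679517, -1.1497471, 0.5584362, -0.3476204)
q + ½dt·q⊗(0,ω), renormalized = (0.0728, 0.3866, 0.4982, -0.7726)

p' = (2.7200, 1.0720, -1.6560)
q' = (0.0728, 0.3866, 0.4982, -0.7726)
v' = (-0.9280, 0.9400, -0.7160)
ω' = (-0.3648, -0.8766, -1.0890)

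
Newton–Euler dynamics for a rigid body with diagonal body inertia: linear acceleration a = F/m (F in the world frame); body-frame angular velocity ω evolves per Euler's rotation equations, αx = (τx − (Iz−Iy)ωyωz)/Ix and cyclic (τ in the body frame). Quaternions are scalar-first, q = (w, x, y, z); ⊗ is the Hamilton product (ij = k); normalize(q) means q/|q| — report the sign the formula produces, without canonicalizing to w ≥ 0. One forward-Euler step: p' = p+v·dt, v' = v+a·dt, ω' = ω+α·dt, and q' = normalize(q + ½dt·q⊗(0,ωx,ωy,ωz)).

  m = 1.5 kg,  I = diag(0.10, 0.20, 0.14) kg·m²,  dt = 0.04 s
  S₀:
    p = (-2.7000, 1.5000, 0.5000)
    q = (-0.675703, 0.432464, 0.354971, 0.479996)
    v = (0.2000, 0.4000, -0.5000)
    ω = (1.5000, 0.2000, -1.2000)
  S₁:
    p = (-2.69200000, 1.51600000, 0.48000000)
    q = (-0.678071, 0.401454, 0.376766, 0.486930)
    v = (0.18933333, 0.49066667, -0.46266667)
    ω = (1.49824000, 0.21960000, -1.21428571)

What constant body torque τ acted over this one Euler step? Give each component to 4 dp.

Δω = ω₁−ω₀ = (-0.00176000, 0.01960000, -0.01428571)
precession coupling = (0.0144, 0.0720, 0.0300)
I·α + gyro = (0.0100, 0.1700, -0.0200)

τ = (0.0100, 0.1700, -0.0200)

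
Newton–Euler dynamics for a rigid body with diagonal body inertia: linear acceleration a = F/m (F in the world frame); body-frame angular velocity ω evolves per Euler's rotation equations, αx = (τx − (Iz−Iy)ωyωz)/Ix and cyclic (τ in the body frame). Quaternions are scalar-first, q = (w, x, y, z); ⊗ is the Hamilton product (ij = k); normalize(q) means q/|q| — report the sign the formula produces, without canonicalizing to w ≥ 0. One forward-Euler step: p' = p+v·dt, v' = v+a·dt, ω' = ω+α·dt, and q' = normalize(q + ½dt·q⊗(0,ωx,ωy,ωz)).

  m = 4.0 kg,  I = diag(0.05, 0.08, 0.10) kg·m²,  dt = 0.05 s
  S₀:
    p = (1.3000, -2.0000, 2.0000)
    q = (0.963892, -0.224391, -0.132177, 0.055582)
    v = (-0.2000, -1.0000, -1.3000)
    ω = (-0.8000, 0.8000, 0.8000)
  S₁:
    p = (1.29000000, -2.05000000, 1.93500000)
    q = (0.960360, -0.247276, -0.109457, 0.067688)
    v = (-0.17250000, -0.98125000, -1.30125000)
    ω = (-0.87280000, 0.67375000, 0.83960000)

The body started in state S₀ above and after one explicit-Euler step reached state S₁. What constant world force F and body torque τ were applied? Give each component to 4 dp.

F = (2.2000, 1.5000, -0.1000)
τ = (-0.0600, -0.1700, 0.0600)

v₁ − v₀ = (0.02750000, 0.01875000, -0.00125000)
m·(v₁−v₀)/dt = (2.2000, 1.5000, -0.1000)
rate change Δω = (-0.07280000, -0.12625000, 0.03960000)
gyro term ω₀×Iω₀ = (0.0128, 0.0320, -0.0192)
I·α + gyro = (-0.0600, -0.1700, 0.0600)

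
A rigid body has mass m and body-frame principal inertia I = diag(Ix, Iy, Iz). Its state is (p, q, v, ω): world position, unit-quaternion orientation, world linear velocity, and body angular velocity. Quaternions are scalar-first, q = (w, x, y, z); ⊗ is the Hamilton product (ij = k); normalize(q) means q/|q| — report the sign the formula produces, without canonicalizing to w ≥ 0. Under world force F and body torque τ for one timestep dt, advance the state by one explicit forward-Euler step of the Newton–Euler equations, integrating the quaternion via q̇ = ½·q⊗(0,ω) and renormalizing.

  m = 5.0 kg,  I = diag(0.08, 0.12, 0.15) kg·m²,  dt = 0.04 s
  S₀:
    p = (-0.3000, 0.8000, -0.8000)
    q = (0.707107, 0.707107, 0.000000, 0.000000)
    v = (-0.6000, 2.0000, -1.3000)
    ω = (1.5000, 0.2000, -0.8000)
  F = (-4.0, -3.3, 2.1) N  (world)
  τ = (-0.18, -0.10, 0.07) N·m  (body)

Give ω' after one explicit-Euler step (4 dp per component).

ω' = (1.4124, 0.1387, -0.7845)

precession coupling ω×(Iω) = (-0.0048, 0.0840, 0.0120)
(τ − ω×Iω)/I = (-2.1900, -1.5333, 0.3867)
ω + α·dt = (1.4124, 0.1387, -0.7845)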